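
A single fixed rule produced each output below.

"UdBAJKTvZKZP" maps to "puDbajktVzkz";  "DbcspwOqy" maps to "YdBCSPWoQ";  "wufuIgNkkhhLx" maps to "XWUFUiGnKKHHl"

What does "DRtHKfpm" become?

The rule is to move the last character to the front, then flip the case of every letter.
Working it through for "DRtHKfpm": intermediate "mDRtHKfp", final "MdrThkFP".

MdrThkFP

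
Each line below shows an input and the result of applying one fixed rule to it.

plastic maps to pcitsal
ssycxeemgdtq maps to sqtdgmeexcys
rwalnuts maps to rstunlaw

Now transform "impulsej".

What's happening: move the first character to the end, then reverse the string.
For "impulsej", step one produces "mpulseji"; step two turns that into "ijeslupm".

ijeslupm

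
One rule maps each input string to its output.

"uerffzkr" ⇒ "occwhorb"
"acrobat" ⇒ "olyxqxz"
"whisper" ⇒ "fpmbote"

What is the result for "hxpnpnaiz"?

mkmkxfweu

The pattern: shift every letter 3 places backward in the alphabet (wrapping around), then move the first 2 characters to the end (rotate left by 2).
Working it through for "hxpnpnaiz": intermediate "eumkmkxfw", final "mkmkxfweu".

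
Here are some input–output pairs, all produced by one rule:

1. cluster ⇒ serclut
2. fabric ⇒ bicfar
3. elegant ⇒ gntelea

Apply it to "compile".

plecomi

Each output is the input with this applied: move the last 3 characters to the front (rotate right by 3), then swap the first and last characters.
On "compile": the first step gives "ilecomp", and the second then gives "plecomi".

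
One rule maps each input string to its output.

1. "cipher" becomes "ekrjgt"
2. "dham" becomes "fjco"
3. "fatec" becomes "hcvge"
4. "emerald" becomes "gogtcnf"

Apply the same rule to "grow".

The pattern: shift every letter 2 places forward in the alphabet (wrapping around).
So "grow" becomes "itqy".

itqy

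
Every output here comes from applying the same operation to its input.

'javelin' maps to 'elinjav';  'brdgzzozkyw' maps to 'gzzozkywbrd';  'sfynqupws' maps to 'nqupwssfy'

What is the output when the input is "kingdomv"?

Each output is the input with this applied: move the first 3 characters to the end (rotate left by 3).
"kingdomv" → "gdomvkin".

gdomvkin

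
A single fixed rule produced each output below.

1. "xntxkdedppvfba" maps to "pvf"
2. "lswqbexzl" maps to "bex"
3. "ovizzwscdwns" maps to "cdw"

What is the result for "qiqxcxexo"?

cxe

What's happening: move the last 2 characters to the front (rotate right by 2), then keep only the last 3 characters.
For "qiqxcxexo", step one produces "xoqiqxcxe"; step two turns that into "cxe".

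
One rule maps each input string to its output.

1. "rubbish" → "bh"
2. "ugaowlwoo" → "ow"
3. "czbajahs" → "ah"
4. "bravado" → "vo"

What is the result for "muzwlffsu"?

Each output is the input with this applied: keep one character in every 3, starting at position 1 (positions 1st, 4th, 7th, ...), then delete the first character.
"muzwlffsu" → "wf".

wf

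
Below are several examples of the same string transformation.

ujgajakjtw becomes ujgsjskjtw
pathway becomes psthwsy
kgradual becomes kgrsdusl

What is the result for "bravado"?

brsvsdo

Looking at the pairs, the operation is to replace every "a" with "s".
So "bravado" becomes "brsvsdo".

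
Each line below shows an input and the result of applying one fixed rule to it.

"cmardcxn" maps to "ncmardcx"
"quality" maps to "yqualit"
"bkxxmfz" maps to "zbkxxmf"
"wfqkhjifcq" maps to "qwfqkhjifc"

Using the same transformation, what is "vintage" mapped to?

The pattern: move the last character to the front.
Applying that to "vintage" gives "evintag".

evintag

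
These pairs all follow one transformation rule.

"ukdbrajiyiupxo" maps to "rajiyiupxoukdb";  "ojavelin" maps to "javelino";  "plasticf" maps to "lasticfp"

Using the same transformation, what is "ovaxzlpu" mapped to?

The pattern: move the last 3 characters to the front (rotate right by 3), then swap the front and back halves of the string.
On "ovaxzlpu": the first step gives "lpuovaxz", and the second then gives "vaxzlpuo".

vaxzlpuo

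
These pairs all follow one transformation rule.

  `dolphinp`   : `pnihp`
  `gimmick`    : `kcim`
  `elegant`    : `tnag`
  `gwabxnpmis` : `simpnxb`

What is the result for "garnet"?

ten

Rule — reverse the string, then delete the last 3 characters.
"garnet" → "tenrag" → "ten".
(Check on "elegant": → "tnagele" → "tnag" ✓)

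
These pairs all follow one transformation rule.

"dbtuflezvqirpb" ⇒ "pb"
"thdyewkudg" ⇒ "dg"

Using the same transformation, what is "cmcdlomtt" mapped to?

Rule — keep only the last 2 characters.
Doing the same to "cmcdlomtt": "tt".

tt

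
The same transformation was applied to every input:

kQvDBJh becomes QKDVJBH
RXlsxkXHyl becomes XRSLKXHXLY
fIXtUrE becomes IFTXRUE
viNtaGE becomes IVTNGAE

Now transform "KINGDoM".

Each output is the input with this applied: swap each adjacent pair of characters (1↔2, 3↔4, ...), then convert every letter to uppercase.
Starting from "KINGDoM": after the first operation, "IKGNoDM"; after the second, "IKGNODM".

IKGNODM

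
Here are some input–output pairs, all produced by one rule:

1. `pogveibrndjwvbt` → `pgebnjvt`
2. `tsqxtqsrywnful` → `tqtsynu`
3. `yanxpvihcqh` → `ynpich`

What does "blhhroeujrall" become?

bhrejal

Looking at the pairs, the operation is to keep every other character starting from the first (positions 1st, 3rd, 5th, ...).
On "blhhroeujrall" that produces "bhrejal".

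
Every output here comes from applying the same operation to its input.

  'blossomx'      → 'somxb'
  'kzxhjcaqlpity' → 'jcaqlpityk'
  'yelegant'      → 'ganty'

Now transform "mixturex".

Each output is the input with this applied: move the first character to the end, then delete the first 3 characters.
Working it through for "mixturex": intermediate "ixturexm", final "urexm".

urexm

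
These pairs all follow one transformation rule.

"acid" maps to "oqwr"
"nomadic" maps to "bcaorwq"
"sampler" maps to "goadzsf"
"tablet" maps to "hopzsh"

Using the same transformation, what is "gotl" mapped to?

Rule — shift every letter 12 places backward in the alphabet (wrapping around).
On "gotl" that produces "uchz".

uchz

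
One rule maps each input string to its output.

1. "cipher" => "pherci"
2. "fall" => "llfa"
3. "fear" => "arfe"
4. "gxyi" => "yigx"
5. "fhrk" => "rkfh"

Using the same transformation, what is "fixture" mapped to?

The transformation: move the first 2 characters to the end (rotate left by 2).
For "fixture" the result is "xturefi".

xturefi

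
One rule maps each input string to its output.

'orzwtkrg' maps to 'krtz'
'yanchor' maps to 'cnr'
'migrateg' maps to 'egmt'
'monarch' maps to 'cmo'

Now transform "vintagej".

The transformation: sort the characters into alphabetical order, then keep every other character starting from the second (positions 2nd, 4th, 6th, ...).
Applying both steps to "vintagej": "aegijntv", then "einv".

einv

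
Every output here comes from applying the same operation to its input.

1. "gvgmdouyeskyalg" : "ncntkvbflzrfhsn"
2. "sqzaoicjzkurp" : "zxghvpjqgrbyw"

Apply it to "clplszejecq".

In each case the input is transformed by: shift every letter 7 places forward in the alphabet (wrapping around).
So "clplszejecq" becomes "jswszglqljx".

jswszglqljx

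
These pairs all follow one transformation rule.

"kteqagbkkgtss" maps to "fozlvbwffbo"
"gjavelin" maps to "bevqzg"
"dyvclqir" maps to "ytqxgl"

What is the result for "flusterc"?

agpnoz

Each output is the input with this applied: delete the last 2 characters, then shift every letter 5 places backward in the alphabet (wrapping around).
On "flusterc": the first step gives "fluste", and the second then gives "agpnoz".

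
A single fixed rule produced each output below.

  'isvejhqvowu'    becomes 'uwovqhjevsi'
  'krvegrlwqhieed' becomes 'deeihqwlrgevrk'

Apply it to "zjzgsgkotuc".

In each case the input is transformed by: reverse the string.
On "zjzgsgkotuc" that produces "cutokgsgzjz".

cutokgsgzjz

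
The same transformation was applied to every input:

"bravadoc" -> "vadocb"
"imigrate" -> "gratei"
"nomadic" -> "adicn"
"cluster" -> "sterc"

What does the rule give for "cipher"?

herc

Rule — move the first 3 characters to the end (rotate left by 3), then delete the last 2 characters.
Applying both steps to "cipher": "hercip", then "herc".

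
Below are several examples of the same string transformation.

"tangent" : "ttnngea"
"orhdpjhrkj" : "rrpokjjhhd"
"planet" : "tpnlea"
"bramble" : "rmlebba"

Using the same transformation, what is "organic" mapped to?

ronigca

The pattern: sort the characters into reverse alphabetical order.
Doing the same to "organic": "ronigca".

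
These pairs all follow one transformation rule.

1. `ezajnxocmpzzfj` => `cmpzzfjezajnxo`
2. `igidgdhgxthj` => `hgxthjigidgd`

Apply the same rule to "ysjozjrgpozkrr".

Each output is the input with this applied: swap the front and back halves of the string.
"ysjozjrgpozkrr" → "gpozkrrysjozjr".

gpozkrrysjozjr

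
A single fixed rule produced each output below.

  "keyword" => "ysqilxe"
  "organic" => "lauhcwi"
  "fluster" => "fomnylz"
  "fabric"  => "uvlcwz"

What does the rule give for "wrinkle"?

Looking at the pairs, the operation is to move the first character to the end, then shift every letter 6 places backward in the alphabet (wrapping around).
For "wrinkle", step one produces "rinklew"; step two turns that into "lchefyq".

lchefyq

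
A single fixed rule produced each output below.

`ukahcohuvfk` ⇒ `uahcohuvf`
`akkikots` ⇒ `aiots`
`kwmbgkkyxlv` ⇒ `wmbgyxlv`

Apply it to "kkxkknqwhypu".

xnqwhypu

Each output is the input with this applied: remove every "k".
"kkxkknqwhypu" → "xnqwhypu".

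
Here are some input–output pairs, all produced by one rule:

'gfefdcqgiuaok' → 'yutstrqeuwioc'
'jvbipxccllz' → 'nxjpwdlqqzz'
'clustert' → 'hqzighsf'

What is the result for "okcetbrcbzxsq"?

ecyqshpfqpnlg

The transformation: shift every letter 12 places backward in the alphabet (wrapping around), then move the last character to the front.
On "okcetbrcbzxsq": the first step gives "cyqshpfqpnlge", and the second then gives "ecyqshpfqpnlg".
(Check on "clustert": → "qzighsfh" → "hqzighsf" ✓)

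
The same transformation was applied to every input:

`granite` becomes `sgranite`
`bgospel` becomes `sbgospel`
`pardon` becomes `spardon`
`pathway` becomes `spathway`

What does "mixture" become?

smixture

The pattern: prepend "s".
Applying that to "mixture" gives "smixture".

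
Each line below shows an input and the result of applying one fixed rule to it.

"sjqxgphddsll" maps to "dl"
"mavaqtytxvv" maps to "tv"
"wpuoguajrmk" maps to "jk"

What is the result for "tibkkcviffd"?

id

Rule — keep one character in every 3, starting at position 2 (positions 2nd, 5th, 8th, ...), then delete the first 2 characters.
Working it through for "tibkkcviffd": intermediate "ikid", final "id".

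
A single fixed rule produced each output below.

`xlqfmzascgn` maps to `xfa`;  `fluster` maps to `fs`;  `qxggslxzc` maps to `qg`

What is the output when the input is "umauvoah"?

uu

In each case the input is transformed by: keep one character in every 3, starting at position 1 (positions 1st, 4th, 7th, ...), then delete the last character.
Applying both steps to "umauvoah": "uua", then "uu".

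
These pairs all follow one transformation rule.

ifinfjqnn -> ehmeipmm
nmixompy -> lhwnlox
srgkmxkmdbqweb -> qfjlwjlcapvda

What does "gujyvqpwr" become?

The pattern: delete the first character, then shift every letter 1 place backward in the alphabet (wrapping around).
So "gujyvqpwr" becomes "tixupovq".

tixupovq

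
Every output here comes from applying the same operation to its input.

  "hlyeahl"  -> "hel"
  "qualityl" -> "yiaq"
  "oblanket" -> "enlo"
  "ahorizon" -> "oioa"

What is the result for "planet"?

eap

Rule — reverse the string, then keep every other character starting from the second (positions 2nd, 4th, 6th, ...).
For "planet", step one produces "tenalp"; step two turns that into "eap".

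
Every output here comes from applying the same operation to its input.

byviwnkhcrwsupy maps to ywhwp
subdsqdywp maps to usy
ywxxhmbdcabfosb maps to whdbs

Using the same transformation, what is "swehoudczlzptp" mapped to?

Looking at the pairs, the operation is to keep one character in every 3, starting at position 2 (positions 2nd, 5th, 8th, ...).
For "swehoudczlzptp" the result is "woczp".

woczp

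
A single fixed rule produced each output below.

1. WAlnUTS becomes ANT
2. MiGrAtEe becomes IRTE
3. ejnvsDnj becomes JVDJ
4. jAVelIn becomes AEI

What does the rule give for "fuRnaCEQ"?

UNCQ

The rule is to keep every other character starting from the second (positions 2nd, 4th, 6th, ...), then convert every letter to uppercase.
On "fuRnaCEQ": the first step gives "unCQ", and the second then gives "UNCQ".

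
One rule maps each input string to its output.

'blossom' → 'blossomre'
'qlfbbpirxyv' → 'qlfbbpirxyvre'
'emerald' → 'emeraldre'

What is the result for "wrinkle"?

The transformation: append "re".
On "wrinkle" that produces "wrinklere".

wrinklere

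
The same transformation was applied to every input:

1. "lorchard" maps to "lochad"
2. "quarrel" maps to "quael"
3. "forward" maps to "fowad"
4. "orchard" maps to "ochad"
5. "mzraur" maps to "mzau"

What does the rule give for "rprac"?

pac

The pattern: remove every "r".
Applying that to "rprac" gives "pac".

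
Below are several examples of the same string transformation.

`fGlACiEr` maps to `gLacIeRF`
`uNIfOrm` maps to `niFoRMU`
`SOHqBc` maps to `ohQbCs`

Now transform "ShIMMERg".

HimmerGs

Looking at the pairs, the operation is to move the first character to the end, then flip the case of every letter.
Applying both steps to "ShIMMERg": "hIMMERgS", then "HimmerGs".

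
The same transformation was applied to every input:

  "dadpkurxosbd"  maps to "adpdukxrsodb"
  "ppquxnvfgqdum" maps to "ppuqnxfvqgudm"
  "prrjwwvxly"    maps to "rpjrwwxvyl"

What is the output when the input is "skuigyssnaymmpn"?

In each case the input is transformed by: swap each adjacent pair of characters (1↔2, 3↔4, ...).
For "skuigyssnaymmpn" the result is "ksiuygssanmypmn".

ksiuygssanmypmn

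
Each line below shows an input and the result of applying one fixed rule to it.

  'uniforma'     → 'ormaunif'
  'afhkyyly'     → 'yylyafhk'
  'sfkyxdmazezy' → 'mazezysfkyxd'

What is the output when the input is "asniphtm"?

phtmasni

The transformation: swap the front and back halves of the string.
So "asniphtm" becomes "phtmasni".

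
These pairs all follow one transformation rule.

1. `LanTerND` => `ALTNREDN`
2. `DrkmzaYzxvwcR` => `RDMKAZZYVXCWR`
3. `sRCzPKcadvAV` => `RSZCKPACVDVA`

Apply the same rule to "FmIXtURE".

The transformation: swap each adjacent pair of characters (1↔2, 3↔4, ...), then convert every letter to uppercase.
Applying both steps to "FmIXtURE": "mFXIUtER", then "MFXIUTER".

MFXIUTER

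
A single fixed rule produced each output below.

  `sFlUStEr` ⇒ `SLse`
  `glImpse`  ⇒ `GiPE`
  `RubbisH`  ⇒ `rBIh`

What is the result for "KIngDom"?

The transformation: flip the case of every letter, then keep every other character starting from the first (positions 1st, 3rd, 5th, ...).
Applying both steps to "KIngDom": "kiNGdOM", then "kNdM".

kNdM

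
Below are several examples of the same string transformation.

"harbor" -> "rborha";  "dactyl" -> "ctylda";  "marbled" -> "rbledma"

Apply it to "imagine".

Rule — move the first 2 characters to the end (rotate left by 2).
Applying that to "imagine" gives "agineim".

agineim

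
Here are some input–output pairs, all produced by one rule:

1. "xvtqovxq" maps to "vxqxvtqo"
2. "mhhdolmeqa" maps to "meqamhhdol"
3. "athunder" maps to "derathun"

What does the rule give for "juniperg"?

Looking at the pairs, the operation is to swap the front and back halves of the string, then move the first character to the end.
For "juniperg", step one produces "pergjuni"; step two turns that into "ergjunip".

ergjunip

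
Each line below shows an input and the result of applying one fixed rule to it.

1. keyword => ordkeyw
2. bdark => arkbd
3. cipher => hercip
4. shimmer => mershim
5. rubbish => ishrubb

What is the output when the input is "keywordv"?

rdvkeywo

The rule is to move the last 3 characters to the front (rotate right by 3).
For "keywordv" the result is "rdvkeywo".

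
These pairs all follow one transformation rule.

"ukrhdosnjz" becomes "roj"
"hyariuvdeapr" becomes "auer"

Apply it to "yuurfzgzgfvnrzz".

uzgnz

What's happening: keep one character in every 3, starting at position 3 (positions 3rd, 6th, 9th, ...).
Doing the same to "yuurfzgzgfvnrzz": "uzgnz".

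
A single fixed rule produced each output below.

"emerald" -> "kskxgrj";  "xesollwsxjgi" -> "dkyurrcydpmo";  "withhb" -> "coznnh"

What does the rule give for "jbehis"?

phknoy

The pattern: shift every letter 6 places forward in the alphabet (wrapping around).
Doing the same to "jbehis": "phknoy".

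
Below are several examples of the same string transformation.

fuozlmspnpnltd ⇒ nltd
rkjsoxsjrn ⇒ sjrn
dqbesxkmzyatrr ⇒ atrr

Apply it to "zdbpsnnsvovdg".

What's happening: keep only the last 4 characters.
So "zdbpsnnsvovdg" becomes "ovdg".

ovdg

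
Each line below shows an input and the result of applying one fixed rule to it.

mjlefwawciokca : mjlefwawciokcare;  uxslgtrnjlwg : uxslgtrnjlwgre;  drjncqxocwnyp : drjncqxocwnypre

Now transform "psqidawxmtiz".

In each case the input is transformed by: append "re".
"psqidawxmtiz" → "psqidawxmtizre".

psqidawxmtizre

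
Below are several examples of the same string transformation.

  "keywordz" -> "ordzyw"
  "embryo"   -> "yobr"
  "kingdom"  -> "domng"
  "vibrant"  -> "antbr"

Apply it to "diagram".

ramag

The pattern: delete the first 2 characters, then move the first 2 characters to the end (rotate left by 2).
Applying that to "diagram" gives "ramag".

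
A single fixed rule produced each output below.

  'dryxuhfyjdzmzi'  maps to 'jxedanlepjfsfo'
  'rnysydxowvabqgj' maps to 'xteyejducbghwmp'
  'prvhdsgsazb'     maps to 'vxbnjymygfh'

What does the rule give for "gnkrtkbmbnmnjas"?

mtqxzqhshtstpgy

The pattern: shift every letter 6 places forward in the alphabet (wrapping around).
"gnkrtkbmbnmnjas" → "mtqxzqhshtstpgy".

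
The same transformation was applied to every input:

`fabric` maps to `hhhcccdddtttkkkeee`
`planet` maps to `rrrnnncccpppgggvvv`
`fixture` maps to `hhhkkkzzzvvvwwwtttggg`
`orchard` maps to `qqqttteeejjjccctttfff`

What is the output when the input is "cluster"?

eeennnwwwuuuvvvgggttt

Looking at the pairs, the operation is to repeat every character 3 times, then shift every letter 2 places forward in the alphabet (wrapping around).
Working it through for "cluster": intermediate "cccllluuusssttteeerrr", final "eeennnwwwuuuvvvgggttt".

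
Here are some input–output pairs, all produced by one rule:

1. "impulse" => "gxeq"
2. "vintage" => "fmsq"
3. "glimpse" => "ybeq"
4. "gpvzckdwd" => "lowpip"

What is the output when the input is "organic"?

The transformation: delete the first 3 characters, then shift every letter 12 places forward in the alphabet (wrapping around).
Applying both steps to "organic": "anic", then "mzuo".
(Check on "impulse": → "ulse" → "gxeq" ✓)

mzuo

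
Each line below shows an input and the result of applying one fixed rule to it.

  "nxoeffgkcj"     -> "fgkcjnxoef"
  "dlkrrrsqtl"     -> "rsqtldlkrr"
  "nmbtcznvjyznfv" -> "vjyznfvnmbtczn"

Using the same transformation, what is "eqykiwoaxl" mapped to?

woaxleqyki

Looking at the pairs, the operation is to swap the front and back halves of the string.
For "eqykiwoaxl" the result is "woaxleqyki".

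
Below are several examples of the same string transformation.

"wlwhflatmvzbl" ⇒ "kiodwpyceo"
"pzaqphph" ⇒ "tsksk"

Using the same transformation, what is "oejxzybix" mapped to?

The pattern: shift every letter 3 places forward in the alphabet (wrapping around), then delete the first 3 characters.
Starting from "oejxzybix": after the first operation, "rhmacbela"; after the second, "acbela".

acbela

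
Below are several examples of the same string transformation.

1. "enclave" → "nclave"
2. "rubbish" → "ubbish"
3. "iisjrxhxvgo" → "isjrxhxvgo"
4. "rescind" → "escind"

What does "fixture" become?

The transformation: delete the first character.
For "fixture" the result is "ixture".

ixture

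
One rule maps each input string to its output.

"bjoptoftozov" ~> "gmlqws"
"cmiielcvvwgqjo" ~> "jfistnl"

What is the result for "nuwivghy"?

Each output is the input with this applied: keep every other character starting from the second (positions 2nd, 4th, 6th, ...), then shift every letter 3 places backward in the alphabet (wrapping around).
"nuwivghy" → "rfdv".

rfdv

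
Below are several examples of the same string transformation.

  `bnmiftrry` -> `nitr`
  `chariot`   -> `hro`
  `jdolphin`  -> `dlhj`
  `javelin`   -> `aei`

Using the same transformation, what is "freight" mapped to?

Rule — swap the first and last characters, then keep every other character starting from the second (positions 2nd, 4th, 6th, ...).
"freight" → "treighf" → "rih".

rih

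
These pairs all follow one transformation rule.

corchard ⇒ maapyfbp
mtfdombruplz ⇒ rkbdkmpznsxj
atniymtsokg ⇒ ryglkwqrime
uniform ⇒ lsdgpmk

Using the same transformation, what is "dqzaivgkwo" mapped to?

obyxtgiemu

In each case the input is transformed by: swap each adjacent pair of characters (1↔2, 3↔4, ...), then shift every letter 2 places backward in the alphabet (wrapping around).
Applying both steps to "dqzaivgkwo": "qdazvikgow", then "obyxtgiemu".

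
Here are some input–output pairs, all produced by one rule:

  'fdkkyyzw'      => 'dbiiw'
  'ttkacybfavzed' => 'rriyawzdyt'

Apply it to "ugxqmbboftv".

sevokzzm

What's happening: shift every letter 2 places backward in the alphabet (wrapping around), then delete the last 3 characters.
Doing the same to "ugxqmbboftv": "sevokzzm".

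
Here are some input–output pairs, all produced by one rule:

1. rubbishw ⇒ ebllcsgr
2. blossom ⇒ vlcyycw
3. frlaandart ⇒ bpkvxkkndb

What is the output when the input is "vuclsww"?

efvmgcg

What's happening: shift every letter 10 places forward in the alphabet (wrapping around), then swap each adjacent pair of characters (1↔2, 3↔4, ...).
Doing the same to "vuclsww": "efvmgcg".
(Check on "blossom": → "lvyccyw" → "vlcyycw" ✓)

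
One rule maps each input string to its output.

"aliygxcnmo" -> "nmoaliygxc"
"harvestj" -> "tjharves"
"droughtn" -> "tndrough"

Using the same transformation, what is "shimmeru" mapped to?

rushimme

Looking at the pairs, the operation is to move the first 2 characters to the end (rotate left by 2), then swap the front and back halves of the string.
Working it through for "shimmeru": intermediate "immerush", final "rushimme".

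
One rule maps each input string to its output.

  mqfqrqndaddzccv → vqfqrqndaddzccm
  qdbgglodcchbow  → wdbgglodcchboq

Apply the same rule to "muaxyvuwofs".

suaxyvuwofm

In each case the input is transformed by: swap the first and last characters.
For "muaxyvuwofs" the result is "suaxyvuwofm".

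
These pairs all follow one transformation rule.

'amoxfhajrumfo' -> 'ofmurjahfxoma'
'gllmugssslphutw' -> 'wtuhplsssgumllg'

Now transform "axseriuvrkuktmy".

ymtkukrvuiresxa

The rule is to reverse the string.
So "axseriuvrkuktmy" becomes "ymtkukrvuiresxa".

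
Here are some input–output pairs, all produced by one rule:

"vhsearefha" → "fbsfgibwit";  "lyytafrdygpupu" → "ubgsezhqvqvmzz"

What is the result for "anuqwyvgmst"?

The pattern: shift every letter 1 place forward in the alphabet (wrapping around), then move the first 3 characters to the end (rotate left by 3).
Applying both steps to "anuqwyvgmst": "bovrxzwhntu", then "rxzwhntubov".

rxzwhntubov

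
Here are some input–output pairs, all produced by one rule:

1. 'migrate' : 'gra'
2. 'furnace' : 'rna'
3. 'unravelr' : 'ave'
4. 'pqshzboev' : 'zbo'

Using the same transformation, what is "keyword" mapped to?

Rule — move the last 2 characters to the front (rotate right by 2), then keep only the last 3 characters.
For "keyword", step one produces "rdkeywo"; step two turns that into "ywo".
(Check on "pqshzboev": → "evpqshzbo" → "zbo" ✓)

ywo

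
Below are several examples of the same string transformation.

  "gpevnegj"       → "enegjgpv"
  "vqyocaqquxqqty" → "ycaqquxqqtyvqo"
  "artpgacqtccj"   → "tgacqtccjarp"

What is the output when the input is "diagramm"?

The transformation: move the first 3 characters to the end (rotate left by 3), then swap the first and last characters.
"diagramm" → "grammdia" → "arammdig".
(Check on "gpevnegj": → "vnegjgpe" → "enegjgpv" ✓)

arammdig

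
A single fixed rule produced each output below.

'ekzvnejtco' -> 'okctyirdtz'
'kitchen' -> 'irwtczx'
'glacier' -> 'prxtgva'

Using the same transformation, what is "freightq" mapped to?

txvwifug

The transformation: shift every letter 11 places backward in the alphabet (wrapping around), then move the first 2 characters to the end (rotate left by 2).
Working it through for "freightq": intermediate "ugtxvwif", final "txvwifug".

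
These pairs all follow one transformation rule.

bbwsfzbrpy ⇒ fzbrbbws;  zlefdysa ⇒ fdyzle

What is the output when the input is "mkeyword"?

Rule — delete the last 2 characters, then swap the front and back halves of the string.
For "mkeyword", step one produces "mkeywo"; step two turns that into "ywomke".

ywomke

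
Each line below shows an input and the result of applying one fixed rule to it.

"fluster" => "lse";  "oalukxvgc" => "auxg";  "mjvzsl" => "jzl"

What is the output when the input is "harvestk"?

avsk

What's happening: keep every other character starting from the second (positions 2nd, 4th, 6th, ...).
So "harvestk" becomes "avsk".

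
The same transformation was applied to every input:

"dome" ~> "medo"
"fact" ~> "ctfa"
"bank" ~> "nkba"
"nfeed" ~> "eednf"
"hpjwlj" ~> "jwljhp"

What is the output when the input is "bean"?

anbe

What's happening: move the first 2 characters to the end (rotate left by 2).
So "bean" becomes "anbe".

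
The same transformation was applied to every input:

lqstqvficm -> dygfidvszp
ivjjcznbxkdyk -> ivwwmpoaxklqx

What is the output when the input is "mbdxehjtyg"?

ozkqurgwtl

The rule is to shift every letter 13 places forward in the alphabet (wrapping around) — i.e. ROT13, then swap each adjacent pair of characters (1↔2, 3↔4, ...).
For "mbdxehjtyg", step one produces "zoqkruwglt"; step two turns that into "ozkqurgwtl".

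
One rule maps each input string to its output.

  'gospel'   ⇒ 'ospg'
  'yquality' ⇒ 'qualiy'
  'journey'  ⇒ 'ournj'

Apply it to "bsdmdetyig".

In each case the input is transformed by: delete the last 2 characters, then move the first character to the end.
On "bsdmdetyig" that produces "sdmdetyb".

sdmdetyb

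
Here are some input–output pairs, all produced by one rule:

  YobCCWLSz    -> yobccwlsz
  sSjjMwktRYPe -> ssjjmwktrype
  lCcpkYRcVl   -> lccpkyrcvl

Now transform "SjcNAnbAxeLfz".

Looking at the pairs, the operation is to convert every letter to lowercase.
On "SjcNAnbAxeLfz" that produces "sjcnanbaxelfz".

sjcnanbaxelfz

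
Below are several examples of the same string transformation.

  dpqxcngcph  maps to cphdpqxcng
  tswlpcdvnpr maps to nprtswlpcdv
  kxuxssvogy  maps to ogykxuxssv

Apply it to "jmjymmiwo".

iwojmjymm

Looking at the pairs, the operation is to move the last 3 characters to the front (rotate right by 3).
Doing the same to "jmjymmiwo": "iwojmjymm".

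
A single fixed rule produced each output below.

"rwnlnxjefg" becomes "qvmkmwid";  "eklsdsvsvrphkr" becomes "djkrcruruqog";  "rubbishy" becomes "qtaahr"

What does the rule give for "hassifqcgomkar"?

gzrrhepbfnlj

The pattern: delete the last 2 characters, then shift every letter 1 place backward in the alphabet (wrapping around).
Applying both steps to "hassifqcgomkar": "hassifqcgomk", then "gzrrhepbfnlj".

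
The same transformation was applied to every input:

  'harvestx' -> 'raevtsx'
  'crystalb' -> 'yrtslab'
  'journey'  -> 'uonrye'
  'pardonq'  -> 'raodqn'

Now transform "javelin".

valeni

The pattern: delete the first character, then swap each adjacent pair of characters (1↔2, 3↔4, ...).
Starting from "javelin": after the first operation, "avelin"; after the second, "valeni".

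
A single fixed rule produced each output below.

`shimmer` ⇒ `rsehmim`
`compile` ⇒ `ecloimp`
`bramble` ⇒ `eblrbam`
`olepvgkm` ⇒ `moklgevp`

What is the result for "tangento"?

What's happening: take characters alternately from the front and the back (1st, last, 2nd, 2nd-last, ...), then swap each adjacent pair of characters (1↔2, 3↔4, ...).
On "tangento" that produces "ottanneg".
(Check on "compile": → "ceolmip" → "ecloimp" ✓)

ottanneg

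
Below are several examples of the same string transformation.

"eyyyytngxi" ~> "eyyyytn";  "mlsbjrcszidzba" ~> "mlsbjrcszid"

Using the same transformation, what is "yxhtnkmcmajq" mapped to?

The pattern: delete the last 3 characters.
Doing the same to "yxhtnkmcmajq": "yxhtnkmcm".

yxhtnkmcm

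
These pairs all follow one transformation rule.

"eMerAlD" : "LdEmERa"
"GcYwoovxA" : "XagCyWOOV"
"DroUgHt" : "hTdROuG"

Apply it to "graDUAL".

Looking at the pairs, the operation is to move the last 2 characters to the front (rotate right by 2), then flip the case of every letter.
Starting from "graDUAL": after the first operation, "ALgraDU"; after the second, "alGRAdu".
(Check on "eMerAlD": → "lDeMerA" → "LdEmERa" ✓)

alGRAdu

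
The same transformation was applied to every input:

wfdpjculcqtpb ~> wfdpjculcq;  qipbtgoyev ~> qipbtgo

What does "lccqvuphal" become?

lccqvup

Rule — delete the last 3 characters.
Applying that to "lccqvuphal" gives "lccqvup".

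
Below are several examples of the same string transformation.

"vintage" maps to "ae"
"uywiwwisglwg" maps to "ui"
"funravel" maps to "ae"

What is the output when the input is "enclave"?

eae

The rule is to keep every other character starting from the first (positions 1st, 3rd, 5th, ...), then keep only the vowels.
Working it through for "enclave": intermediate "ecae", final "eae".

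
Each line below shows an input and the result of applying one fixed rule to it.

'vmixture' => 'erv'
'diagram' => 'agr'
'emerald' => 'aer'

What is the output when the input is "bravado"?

Each output is the input with this applied: sort the characters into alphabetical order, then keep one character in every 3, starting at position 1 (positions 1st, 4th, 7th, ...).
"bravado" → "aabdorv" → "adv".

adv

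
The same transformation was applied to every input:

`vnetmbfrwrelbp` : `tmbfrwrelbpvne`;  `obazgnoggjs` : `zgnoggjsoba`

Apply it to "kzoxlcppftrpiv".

Each output is the input with this applied: move the first 3 characters to the end (rotate left by 3).
"kzoxlcppftrpiv" → "xlcppftrpivkzo".

xlcppftrpivkzo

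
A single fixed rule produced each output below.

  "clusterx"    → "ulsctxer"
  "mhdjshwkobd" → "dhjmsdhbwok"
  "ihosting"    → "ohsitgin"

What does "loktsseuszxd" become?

kotlsdsxezus

The rule is to move the first 2 characters to the end (rotate left by 2), then take characters alternately from the front and the back (1st, last, 2nd, 2nd-last, ...).
For "loktsseuszxd", step one produces "ktsseuszxdlo"; step two turns that into "kotlsdsxezus".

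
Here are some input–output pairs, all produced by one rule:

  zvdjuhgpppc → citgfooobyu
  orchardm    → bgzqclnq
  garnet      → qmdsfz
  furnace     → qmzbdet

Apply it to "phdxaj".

cwziog

Rule — shift every letter 1 place backward in the alphabet (wrapping around), then move the first 2 characters to the end (rotate left by 2).
On "phdxaj": the first step gives "ogcwzi", and the second then gives "cwziog".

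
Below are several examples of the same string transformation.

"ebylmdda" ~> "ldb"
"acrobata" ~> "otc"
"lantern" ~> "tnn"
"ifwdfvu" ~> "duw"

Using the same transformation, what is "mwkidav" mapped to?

The transformation: move the first 3 characters to the end (rotate left by 3), then keep one character in every 3, starting at position 1 (positions 1st, 4th, 7th, ...).
On "mwkidav": the first step gives "idavmwk", and the second then gives "ivk".

ivk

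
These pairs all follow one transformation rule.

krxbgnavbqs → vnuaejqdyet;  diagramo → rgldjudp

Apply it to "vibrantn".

Rule — shift every letter 3 places forward in the alphabet (wrapping around), then move the last character to the front.
For "vibrantn", step one produces "yleudqwq"; step two turns that into "qyleudqw".

qyleudqw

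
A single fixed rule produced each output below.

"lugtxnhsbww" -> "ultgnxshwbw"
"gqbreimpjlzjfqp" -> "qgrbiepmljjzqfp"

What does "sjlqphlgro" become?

jsqlhpglor

In each case the input is transformed by: swap each adjacent pair of characters (1↔2, 3↔4, ...).
Applying that to "sjlqphlgro" gives "jsqlhpglor".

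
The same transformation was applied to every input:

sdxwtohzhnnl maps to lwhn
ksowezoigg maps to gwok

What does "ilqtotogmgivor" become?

rtogo

Rule — swap the first and last characters, then keep one character in every 3, starting at position 1 (positions 1st, 4th, 7th, ...).
Starting from "ilqtotogmgivor": after the first operation, "rlqtotogmgivoi"; after the second, "rtogo".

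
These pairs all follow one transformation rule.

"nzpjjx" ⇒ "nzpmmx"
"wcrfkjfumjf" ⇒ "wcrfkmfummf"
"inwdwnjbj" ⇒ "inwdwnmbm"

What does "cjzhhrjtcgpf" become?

cmzhhrmtcgpf

The transformation: replace every "j" with "m".
On "cjzhhrjtcgpf" that produces "cmzhhrmtcgpf".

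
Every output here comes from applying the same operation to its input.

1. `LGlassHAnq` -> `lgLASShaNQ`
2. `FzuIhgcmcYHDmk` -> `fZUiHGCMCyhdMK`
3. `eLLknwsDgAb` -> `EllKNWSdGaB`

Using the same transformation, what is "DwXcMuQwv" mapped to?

The pattern: flip the case of every letter.
For "DwXcMuQwv" the result is "dWxCmUqWV".

dWxCmUqWV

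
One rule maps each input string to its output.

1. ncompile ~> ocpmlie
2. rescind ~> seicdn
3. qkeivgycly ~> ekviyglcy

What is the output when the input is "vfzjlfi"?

zfljif

Rule — delete the first character, then swap each adjacent pair of characters (1↔2, 3↔4, ...).
"vfzjlfi" → "fzjlfi" → "zfljif".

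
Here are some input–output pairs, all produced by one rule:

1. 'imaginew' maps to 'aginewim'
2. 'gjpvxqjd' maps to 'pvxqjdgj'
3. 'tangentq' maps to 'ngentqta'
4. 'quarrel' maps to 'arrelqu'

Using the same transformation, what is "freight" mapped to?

eightfr

Rule — move the first 2 characters to the end (rotate left by 2).
For "freight" the result is "eightfr".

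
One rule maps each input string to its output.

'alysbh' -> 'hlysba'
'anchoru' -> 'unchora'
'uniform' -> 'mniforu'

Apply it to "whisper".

The pattern: swap the first and last characters.
Applying that to "whisper" gives "rhispew".

rhispew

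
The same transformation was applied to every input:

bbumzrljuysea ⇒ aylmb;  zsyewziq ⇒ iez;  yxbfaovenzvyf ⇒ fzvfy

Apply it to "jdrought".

Looking at the pairs, the operation is to keep one character in every 3, starting at position 1 (positions 1st, 4th, 7th, ...), then reverse the string.
Working it through for "jdrought": intermediate "joh", final "hoj".

hoj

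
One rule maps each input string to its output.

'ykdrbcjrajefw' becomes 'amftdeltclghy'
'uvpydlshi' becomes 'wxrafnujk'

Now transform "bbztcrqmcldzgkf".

ddbvetsoenfbimh

Rule — shift every letter 2 places forward in the alphabet (wrapping around).
Applying that to "bbztcrqmcldzgkf" gives "ddbvetsoenfbimh".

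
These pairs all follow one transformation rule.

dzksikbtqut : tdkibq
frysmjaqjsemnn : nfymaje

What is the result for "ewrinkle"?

Looking at the pairs, the operation is to keep every other character starting from the first (positions 1st, 3rd, 5th, ...), then move the last character to the front.
For "ewrinkle", step one produces "ernl"; step two turns that into "lern".

lern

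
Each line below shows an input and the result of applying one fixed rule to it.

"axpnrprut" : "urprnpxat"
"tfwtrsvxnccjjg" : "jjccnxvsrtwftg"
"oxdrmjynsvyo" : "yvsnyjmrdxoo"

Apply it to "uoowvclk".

lcvwoouk

The transformation: move the last character to the front, then reverse the string.
So "uoowvclk" becomes "lcvwoouk".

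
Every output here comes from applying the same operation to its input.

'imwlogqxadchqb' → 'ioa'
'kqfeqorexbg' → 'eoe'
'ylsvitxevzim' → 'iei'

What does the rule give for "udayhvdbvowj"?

What's happening: keep only the vowels.
Doing the same to "udayhvdbvowj": "uao".

uao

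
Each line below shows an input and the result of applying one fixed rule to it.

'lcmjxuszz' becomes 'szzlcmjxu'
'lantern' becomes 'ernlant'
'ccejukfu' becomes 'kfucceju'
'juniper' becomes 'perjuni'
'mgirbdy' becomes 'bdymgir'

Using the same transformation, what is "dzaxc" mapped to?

The pattern: move the last 3 characters to the front (rotate right by 3).
"dzaxc" → "axcdz".

axcdz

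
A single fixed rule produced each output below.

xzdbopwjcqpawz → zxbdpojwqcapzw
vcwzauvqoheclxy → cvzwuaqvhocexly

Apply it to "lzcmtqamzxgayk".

The transformation: swap each adjacent pair of characters (1↔2, 3↔4, ...).
So "lzcmtqamzxgayk" becomes "zlmcqtmaxzagky".

zlmcqtmaxzagky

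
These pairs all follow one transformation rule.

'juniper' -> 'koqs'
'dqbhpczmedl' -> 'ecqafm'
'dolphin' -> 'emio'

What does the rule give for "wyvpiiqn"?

What's happening: shift every letter 1 place forward in the alphabet (wrapping around), then keep every other character starting from the first (positions 1st, 3rd, 5th, ...).
So "wyvpiiqn" becomes "xwjr".

xwjr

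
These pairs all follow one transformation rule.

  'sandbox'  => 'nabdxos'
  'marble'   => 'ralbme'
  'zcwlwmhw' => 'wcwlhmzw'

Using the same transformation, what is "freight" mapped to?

What's happening: move the first character to the end, then swap each adjacent pair of characters (1↔2, 3↔4, ...).
On "freight": the first step gives "reightf", and the second then gives "ergithf".

ergithf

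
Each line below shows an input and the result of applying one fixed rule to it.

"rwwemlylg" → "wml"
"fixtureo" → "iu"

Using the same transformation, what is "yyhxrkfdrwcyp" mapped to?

Each output is the input with this applied: move the last character to the front, then keep one character in every 3, starting at position 3 (positions 3rd, 6th, 9th, ...).
Starting from "yyhxrkfdrwcyp": after the first operation, "pyyhxrkfdrwcy"; after the second, "yrdc".

yrdc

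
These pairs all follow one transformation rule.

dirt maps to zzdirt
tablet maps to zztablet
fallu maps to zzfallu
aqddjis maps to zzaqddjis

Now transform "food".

zzfood

Looking at the pairs, the operation is to prepend "zz".
Doing the same to "food": "zzfood".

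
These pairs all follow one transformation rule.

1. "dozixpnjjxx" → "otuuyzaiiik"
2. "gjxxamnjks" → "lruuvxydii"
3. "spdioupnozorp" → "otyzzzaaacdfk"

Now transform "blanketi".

lmptvwye

The transformation: sort the characters into alphabetical order, then shift every letter 11 places forward in the alphabet (wrapping around).
"blanketi" → "abeiklnt" → "lmptvwye".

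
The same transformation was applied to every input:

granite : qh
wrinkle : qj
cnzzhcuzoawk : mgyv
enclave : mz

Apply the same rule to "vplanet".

The transformation: shift every letter 1 place backward in the alphabet (wrapping around), then keep one character in every 3, starting at position 2 (positions 2nd, 5th, 8th, ...).
Applying that to "vplanet" gives "om".

om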